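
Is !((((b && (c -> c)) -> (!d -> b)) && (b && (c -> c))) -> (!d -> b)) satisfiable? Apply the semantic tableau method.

Unsatisfiable

Initial set: {!((((b && (c -> c)) -> (!d -> b)) && (b && (c -> c))) -> (!d -> b))}.
!((((b && (c -> c)) -> (!d -> b)) && (b && (c -> c))) -> (!d -> b)): α-rule — add (((b && (c -> c)) -> (!d -> b)) && (b && (c -> c))), !(!d -> b).
(((b && (c -> c)) -> (!d -> b)) && (b && (c -> c))): α-rule — add ((b && (c -> c)) -> (!d -> b)), (b && (c -> c)).
!(!d -> b): α-rule — add !d, !b.
(b && (c -> c)): α-rule — add b, (c -> c).
× closes — contains both b and !b.
All 1 branch closes.
Every branch closed; the formula is unsatisfiable.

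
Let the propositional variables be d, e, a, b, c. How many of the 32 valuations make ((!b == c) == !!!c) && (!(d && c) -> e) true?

10

Initial set: {(((!b == c) == !!!c) && (!(d && c) -> e))}.
(((!b == c) == !!!c) && (!(d && c) -> e)): α-rule — add ((!b == c) == !!!c), (!(d && c) -> e).
((!b == c) == !!!c): β-rule — branch into (!b == c), !!!c  //  !(!b == c), !!!!c.
  branch 1 (add (!b == c), !!!c):
    !!!c: drop double negation, giving !c.
    (!(d && c) -> e): β-rule — branch into !!(d && c)  //  e.
      branch 1.1 (add !!(d && c)):
        !!(d && c): α-rule — add d, c.
        × closes — contains both c and !c.
      branch 1.2 (add e):
        (!b == c): β-rule — branch into !b, c  //  !!b, !c.
          branch 1.2.1 (add !b, c):
            × closes — contains both c and !c.
          branch 1.2.2 (add !!b, !c):
            ○ open, literals {b=1, c=0, e=1}.
  branch 2 (add !(!b == c), !!!!c):
    !!!!c: drop double negation, giving !!c.
    (!(d && c) -> e): β-rule — branch into !!(d && c)  //  e.
      branch 2.1 (add !!(d && c)):
        !!(d && c): α-rule — add d, c.
        !(!b == c): β-rule — branch into !b, !c  //  !!b, c.
          branch 2.1.1 (add !b, !c):
            × closes — contains both c and !c.
          branch 2.1.2 (add !!b, c):
            ○ open, literals {b=1, c=1, d=1}.
      branch 2.2 (add e):
        !(!b == c): β-rule — branch into !b, !c  //  !!b, c.
          branch 2.2.1 (add !b, !c):
            × closes — contains both c and !c.
          branch 2.2.2 (add !!b, c):
            ○ open, literals {b=1, c=1, e=1}.
4 branches closed, 3 open.
Each open branch fixes some atoms; the unmentioned ones are free. Counting distinct full assignments: branch {b=1, c=0, e=1} (d, a) contributes 4 new; branch {b=1, c=1, d=1} (e, a) contributes 4 new; branch {b=1, c=1, e=1} (d, a) contributes 2 new. Total: 10.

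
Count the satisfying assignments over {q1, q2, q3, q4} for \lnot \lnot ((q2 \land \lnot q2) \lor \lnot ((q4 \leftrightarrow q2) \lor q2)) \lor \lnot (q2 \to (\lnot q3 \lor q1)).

Initial set: {(\lnot \lnot ((q2 \land \lnot q2) \lor \lnot ((q4 \leftrightarrow q2) \lor q2)) \lor \lnot (q2 \to (\lnot q3 \lor q1)))}.
(\lnot \lnot ((q2 \land \lnot q2) \lor \lnot ((q4 \leftrightarrow q2) \lor q2)) \lor \lnot (q2 \to (\lnot q3 \lor q1))): β-rule — branch into \lnot \lnot ((q2 \land \lnot q2) \lor \lnot ((q4 \leftrightarrow q2) \lor q2))  //  \lnot (q2 \to (\lnot q3 \lor q1)).
  branch 1 (add \lnot \lnot ((q2 \land \lnot q2) \lor \lnot ((q4 \leftrightarrow q2) \lor q2))):
    \lnot \lnot ((q2 \land \lnot q2) \lor \lnot ((q4 \leftrightarrow q2) \lor q2)): drop double negation, giving ((q2 \land \lnot q2) \lor \lnot ((q4 \leftrightarrow q2) \lor q2)).
    ((q2 \land \lnot q2) \lor \lnot ((q4 \leftrightarrow q2) \lor q2)): β-rule — branch into (q2 \land \lnot q2)  //  \lnot ((q4 \leftrightarrow q2) \lor q2).
      branch 1.1 (add (q2 \land \lnot q2)):
        (q2 \land \lnot q2): α-rule — add q2, \lnot q2.
        × closes — contains both q2 and \lnot q2.
      branch 1.2 (add \lnot ((q4 \leftrightarrow q2) \lor q2)):
        \lnot ((q4 \leftrightarrow q2) \lor q2): α-rule — add \lnot (q4 \leftrightarrow q2), \lnot q2.
        \lnot (q4 \leftrightarrow q2): β-rule — branch into q4, \lnot q2  //  \lnot q4, q2.
          branch 1.2.1 (add q4, \lnot q2):
            ○ open, literals {q2=false, q4=true}.
          branch 1.2.2 (add \lnot q4, q2):
            × closes — contains both q2 and \lnot q2.
  branch 2 (add \lnot (q2 \to (\lnot q3 \lor q1))):
    \lnot (q2 \to (\lnot q3 \lor q1)): α-rule — add q2, \lnot (\lnot q3 \lor q1).
    \lnot (\lnot q3 \lor q1): α-rule — add \lnot \lnot q3, \lnot q1.
    ○ open, literals {q1=false, q2=true, q3=true}.
2 branches closed, 2 open.
Each open branch fixes some atoms; the unmentioned ones are free. Counting distinct full assignments: branch {q2=false, q4=true} (q1, q3) contributes 4 new; branch {q1=false, q2=true, q3=true} (q4) contributes 2 new. Total: 6.

6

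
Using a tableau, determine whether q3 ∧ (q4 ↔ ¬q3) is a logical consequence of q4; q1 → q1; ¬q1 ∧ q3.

Initial set: {q4; (q1 → q1); (¬q1 ∧ q3); ¬(q3 ∧ (q4 ↔ ¬q3))}.
(¬q1 ∧ q3): α-rule — add ¬q1, q3.
(q1 → q1): β-rule — branch into ¬q1  //  q1.
  branch 1 (add ¬q1):
    ¬(q3 ∧ (q4 ↔ ¬q3)): β-rule — branch into ¬q3  //  ¬(q4 ↔ ¬q3).
      branch 1.1 (add ¬q3):
        × closes — contains both q3 and ¬q3.
      branch 1.2 (add ¬(q4 ↔ ¬q3)):
        ¬(q4 ↔ ¬q3): β-rule — branch into q4, ¬¬q3  //  ¬q4, ¬q3.
          branch 1.2.1 (add q4, ¬¬q3):
            ○ open, literals {q1=false, q3=true, q4=true}.
          branch 1.2.2 (add ¬q4, ¬q3):
            × closes — contains both q4 and ¬q4.
  branch 2 (add q1):
    × closes — contains both q1 and ¬q1.
3 branches closed, 1 open.
An open branch gives a countermodel: q1=false, q3=true, q4=true (unmentioned atoms arbitrary); the premises hold there but the conclusion fails.

No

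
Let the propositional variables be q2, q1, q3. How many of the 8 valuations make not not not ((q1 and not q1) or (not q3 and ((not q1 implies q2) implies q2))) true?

Initial set: {not not not ((q1 and not q1) or (not q3 and ((not q1 implies q2) implies q2)))}.
not not not ((q1 and not q1) or (not q3 and ((not q1 implies q2) implies q2))): drop double negation, giving not ((q1 and not q1) or (not q3 and ((not q1 implies q2) implies q2))).
not ((q1 and not q1) or (not q3 and ((not q1 implies q2) implies q2))): α-rule — add not (q1 and not q1), not (not q3 and ((not q1 implies q2) implies q2)).
not (q1 and not q1): β-rule — branch into not q1  //  not not q1.
  branch 1 (add not q1):
    not (not q3 and ((not q1 implies q2) implies q2)): β-rule — branch into not not q3  //  not ((not q1 implies q2) implies q2).
      branch 1.1 (add not not q3):
        ○ open, literals {q1=F, q3=T}.
      branch 1.2 (add not ((not q1 implies q2) implies q2)):
        not ((not q1 implies q2) implies q2): α-rule — add (not q1 implies q2), not q2.
        (not q1 implies q2): β-rule — branch into not not q1  //  q2.
          branch 1.2.1 (add not not q1):
            × closes — contains both q1 and not q1.
          branch 1.2.2 (add q2):
            × closes — contains both q2 and not q2.
  branch 2 (add not not q1):
    not (not q3 and ((not q1 implies q2) implies q2)): β-rule — branch into not not q3  //  not ((not q1 implies q2) implies q2).
      branch 2.1 (add not not q3):
        ○ open, literals {q1=T, q3=T}.
      branch 2.2 (add not ((not q1 implies q2) implies q2)):
        not ((not q1 implies q2) implies q2): α-rule — add (not q1 implies q2), not q2.
        (not q1 implies q2): β-rule — branch into not not q1  //  q2.
          branch 2.2.1 (add not not q1):
            ○ open, literals {q1=T, q2=F}.
          branch 2.2.2 (add q2):
            × closes — contains both q2 and not q2.
3 branches closed, 3 open.
Each open branch fixes some atoms; the unmentioned ones are free. Counting distinct full assignments: branch {q1=F, q3=T} (q2) contributes 2 new; branch {q1=T, q3=T} (q2) contributes 2 new; branch {q1=T, q2=F} (q3) contributes 1 new. Total: 5.

5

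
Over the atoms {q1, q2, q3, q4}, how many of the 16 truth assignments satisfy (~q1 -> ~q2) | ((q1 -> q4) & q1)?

12

Initial set: {((~q1 -> ~q2) | ((q1 -> q4) & q1))}.
((~q1 -> ~q2) | ((q1 -> q4) & q1)): β-rule — branch into (~q1 -> ~q2)  //  ((q1 -> q4) & q1).
  branch 1 (add (~q1 -> ~q2)):
    (~q1 -> ~q2): β-rule — branch into ~~q1  //  ~q2.
      branch 1.1 (add ~~q1):
        ○ open, literals {q1=true}.
      branch 1.2 (add ~q2):
        ○ open, literals {q2=false}.
  branch 2 (add ((q1 -> q4) & q1)):
    ((q1 -> q4) & q1): α-rule — add (q1 -> q4), q1.
    (q1 -> q4): β-rule — branch into ~q1  //  q4.
      branch 2.1 (add ~q1):
        × closes — contains both q1 and ~q1.
      branch 2.2 (add q4):
        ○ open, literals {q1=true, q4=true}.
1 branch closed, 3 open.
Each open branch fixes some atoms; the unmentioned ones are free. Counting distinct full assignments: branch {q1=true} (q2, q3, q4) contributes 8 new; branch {q2=false} (q1, q3, q4) contributes 4 new; branch {q1=true, q4=true} (q2, q3) contributes 0 new. Total: 12.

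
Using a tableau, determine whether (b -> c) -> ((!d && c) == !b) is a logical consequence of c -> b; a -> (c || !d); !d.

No

Initial set: {(c -> b); (a -> (c || !d)); !d; !((b -> c) -> ((!d && c) == !b))}.
!((b -> c) -> ((!d && c) == !b)): α-rule — add (b -> c), !((!d && c) == !b).
(c -> b): β-rule — branch into !c  //  b.
  branch 1 (add !c):
    (a -> (c || !d)): β-rule — branch into !a  //  (c || !d).
      branch 1.1 (add !a):
        (b -> c): β-rule — branch into !b  //  c.
          branch 1.1.1 (add !b):
            !((!d && c) == !b): β-rule — branch into (!d && c), !!b  //  !(!d && c), !b.
              branch 1.1.1.1 (add (!d && c), !!b):
                × closes — contains both b and !b.
              branch 1.1.1.2 (add !(!d && c), !b):
                !(!d && c): β-rule — branch into !!d  //  !c.
                  branch 1.1.1.2.1 (add !!d):
                    × closes — contains both d and !d.
                  branch 1.1.1.2.2 (add !c):
                    ○ open, literals {a=0, b=0, c=0, d=0}.
          branch 1.1.2 (add c):
            × closes — contains both c and !c.
      branch 1.2 (add (c || !d)):
        (b -> c): β-rule — branch into !b  //  c.
          branch 1.2.1 (add !b):
            !((!d && c) == !b): β-rule — branch into (!d && c), !!b  //  !(!d && c), !b.
              branch 1.2.1.1 (add (!d && c), !!b):
                × closes — contains both b and !b.
              branch 1.2.1.2 (add !(!d && c), !b):
                (c || !d): β-rule — branch into c  //  !d.
                  branch 1.2.1.2.1 (add c):
                    × closes — contains both c and !c.
                  branch 1.2.1.2.2 (add !d):
                    !(!d && c): β-rule — branch into !!d  //  !c.
                      branch 1.2.1.2.2.1 (add !!d):
                        × closes — contains both d and !d.
                      branch 1.2.1.2.2.2 (add !c):
                        ○ open, literals {b=0, c=0, d=0}.
          branch 1.2.2 (add c):
            × closes — contains both c and !c.
  branch 2 (add b):
    (a -> (c || !d)): β-rule — branch into !a  //  (c || !d).
      branch 2.1 (add !a):
        (b -> c): β-rule — branch into !b  //  c.
          branch 2.1.1 (add !b):
            × closes — contains both b and !b.
          branch 2.1.2 (add c):
            !((!d && c) == !b): β-rule — branch into (!d && c), !!b  //  !(!d && c), !b.
              branch 2.1.2.1 (add (!d && c), !!b):
                (!d && c): α-rule — add !d, c.
                ○ open, literals {a=0, b=1, c=1, d=0}.
              branch 2.1.2.2 (add !(!d && c), !b):
                × closes — contains both b and !b.
      branch 2.2 (add (c || !d)):
        (b -> c): β-rule — branch into !b  //  c.
          branch 2.2.1 (add !b):
            × closes — contains both b and !b.
          branch 2.2.2 (add c):
            !((!d && c) == !b): β-rule — branch into (!d && c), !!b  //  !(!d && c), !b.
              branch 2.2.2.1 (add (!d && c), !!b):
                (!d && c): α-rule — add !d, c.
                (c || !d): β-rule — branch into c  //  !d.
                  branch 2.2.2.1.1 (add c):
                    ○ open, literals {b=1, c=1, d=0}.
                  branch 2.2.2.1.2 (add !d):
                    ○ open, literals {b=1, c=1, d=0}.
              branch 2.2.2.2 (add !(!d && c), !b):
                × closes — contains both b and !b.
11 branches closed, 5 open.
An open branch gives a countermodel: a=0, b=0, c=0, d=0 (unmentioned atoms arbitrary); the premises hold there but the conclusion fails.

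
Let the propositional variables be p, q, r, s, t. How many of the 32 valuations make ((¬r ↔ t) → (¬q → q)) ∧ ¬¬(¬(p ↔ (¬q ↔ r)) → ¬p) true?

Initial set: {T (((¬r ↔ t) → (¬q → q)) ∧ ¬¬(¬(p ↔ (¬q ↔ r)) → ¬p))}.
T (((¬r ↔ t) → (¬q → q)) ∧ ¬¬(¬(p ↔ (¬q ↔ r)) → ¬p)): α-rule — add T ((¬r ↔ t) → (¬q → q)), T ¬¬(¬(p ↔ (¬q ↔ r)) → ¬p).
T ¬¬(¬(p ↔ (¬q ↔ r)) → ¬p): drop double negation, giving T (¬(p ↔ (¬q ↔ r)) → ¬p).
T ((¬r ↔ t) → (¬q → q)): β-rule — branch into F (¬r ↔ t)  //  T (¬q → q).
  branch 1 (add F (¬r ↔ t)):
    T (¬(p ↔ (¬q ↔ r)) → ¬p): β-rule — branch into F ¬(p ↔ (¬q ↔ r))  //  T ¬p.
      branch 1.1 (add F ¬(p ↔ (¬q ↔ r))):
        F (¬r ↔ t): β-rule — branch into T ¬r, F t  //  F ¬r, T t.
          branch 1.1.1 (add T ¬r, F t):
            F ¬(p ↔ (¬q ↔ r)): β-rule — branch into T p, T (¬q ↔ r)  //  F p, F (¬q ↔ r).
              branch 1.1.1.1 (add T p, T (¬q ↔ r)):
                T (¬q ↔ r): β-rule — branch into T ¬q, T r  //  F ¬q, F r.
                  branch 1.1.1.1.1 (add T ¬q, T r):
                    × closes — contains both r and ¬r.
                  branch 1.1.1.1.2 (add F ¬q, F r):
                    ○ open, literals {p=T, q=T, r=F, t=F}.
              branch 1.1.1.2 (add F p, F (¬q ↔ r)):
                F (¬q ↔ r): β-rule — branch into T ¬q, F r  //  F ¬q, T r.
                  branch 1.1.1.2.1 (add T ¬q, F r):
                    ○ open, literals {p=F, q=F, r=F, t=F}.
                  branch 1.1.1.2.2 (add F ¬q, T r):
                    × closes — contains both r and ¬r.
          branch 1.1.2 (add F ¬r, T t):
            F ¬(p ↔ (¬q ↔ r)): β-rule — branch into T p, T (¬q ↔ r)  //  F p, F (¬q ↔ r).
              branch 1.1.2.1 (add T p, T (¬q ↔ r)):
                T (¬q ↔ r): β-rule — branch into T ¬q, T r  //  F ¬q, F r.
                  branch 1.1.2.1.1 (add T ¬q, T r):
                    ○ open, literals {p=T, q=F, r=T, t=T}.
                  branch 1.1.2.1.2 (add F ¬q, F r):
                    × closes — contains both r and ¬r.
              branch 1.1.2.2 (add F p, F (¬q ↔ r)):
                F (¬q ↔ r): β-rule — branch into T ¬q, F r  //  F ¬q, T r.
                  branch 1.1.2.2.1 (add T ¬q, F r):
                    × closes — contains both r and ¬r.
                  branch 1.1.2.2.2 (add F ¬q, T r):
                    ○ open, literals {p=F, q=T, r=T, t=T}.
      branch 1.2 (add T ¬p):
        F (¬r ↔ t): β-rule — branch into T ¬r, F t  //  F ¬r, T t.
          branch 1.2.1 (add T ¬r, F t):
            ○ open, literals {p=F, r=F, t=F}.
          branch 1.2.2 (add F ¬r, T t):
            ○ open, literals {p=F, r=T, t=T}.
  branch 2 (add T (¬q → q)):
    T (¬(p ↔ (¬q ↔ r)) → ¬p): β-rule — branch into F ¬(p ↔ (¬q ↔ r))  //  T ¬p.
      branch 2.1 (add F ¬(p ↔ (¬q ↔ r))):
        T (¬q → q): β-rule — branch into F ¬q  //  T q.
          branch 2.1.1 (add F ¬q):
            F ¬(p ↔ (¬q ↔ r)): β-rule — branch into T p, T (¬q ↔ r)  //  F p, F (¬q ↔ r).
              branch 2.1.1.1 (add T p, T (¬q ↔ r)):
                T (¬q ↔ r): β-rule — branch into T ¬q, T r  //  F ¬q, F r.
                  branch 2.1.1.1.1 (add T ¬q, T r):
                    × closes — contains both q and ¬q.
                  branch 2.1.1.1.2 (add F ¬q, F r):
                    ○ open, literals {p=T, q=T, r=F}.
              branch 2.1.1.2 (add F p, F (¬q ↔ r)):
                F (¬q ↔ r): β-rule — branch into T ¬q, F r  //  F ¬q, T r.
                  branch 2.1.1.2.1 (add T ¬q, F r):
                    × closes — contains both q and ¬q.
                  branch 2.1.1.2.2 (add F ¬q, T r):
                    ○ open, literals {p=F, q=T, r=T}.
          branch 2.1.2 (add T q):
            F ¬(p ↔ (¬q ↔ r)): β-rule — branch into T p, T (¬q ↔ r)  //  F p, F (¬q ↔ r).
              branch 2.1.2.1 (add T p, T (¬q ↔ r)):
                T (¬q ↔ r): β-rule — branch into T ¬q, T r  //  F ¬q, F r.
                  branch 2.1.2.1.1 (add T ¬q, T r):
                    × closes — contains both q and ¬q.
                  branch 2.1.2.1.2 (add F ¬q, F r):
                    ○ open, literals {p=T, q=T, r=F}.
              branch 2.1.2.2 (add F p, F (¬q ↔ r)):
                F (¬q ↔ r): β-rule — branch into T ¬q, F r  //  F ¬q, T r.
                  branch 2.1.2.2.1 (add T ¬q, F r):
                    × closes — contains both q and ¬q.
                  branch 2.1.2.2.2 (add F ¬q, T r):
                    ○ open, literals {p=F, q=T, r=T}.
      branch 2.2 (add T ¬p):
        T (¬q → q): β-rule — branch into F ¬q  //  T q.
          branch 2.2.1 (add F ¬q):
            ○ open, literals {p=F, q=T}.
          branch 2.2.2 (add T q):
            ○ open, literals {p=F, q=T}.
8 branches closed, 12 open.
Each open branch fixes some atoms; the unmentioned ones are free. Counting distinct full assignments: branch {p=T, q=T, r=F, t=F} (s) contributes 2 new; branch {p=F, q=F, r=F, t=F} (s) contributes 2 new; branch {p=T, q=F, r=T, t=T} (s) contributes 2 new; branch {p=F, q=T, r=T, t=T} (s) contributes 2 new; branch {p=F, r=F, t=F} (q, s) contributes 2 new; branch {p=F, r=T, t=T} (q, s) contributes 2 new; branch {p=T, q=T, r=F} (s, t) contributes 2 new; branch {p=F, q=T, r=T} (s, t) contributes 2 new; branch {p=T, q=T, r=F} (s, t) contributes 0 new; branch {p=F, q=T, r=T} (s, t) contributes 0 new; branch {p=F, q=T} (r, s, t) contributes 2 new; branch {p=F, q=T} (r, s, t) contributes 0 new. Total: 18.

18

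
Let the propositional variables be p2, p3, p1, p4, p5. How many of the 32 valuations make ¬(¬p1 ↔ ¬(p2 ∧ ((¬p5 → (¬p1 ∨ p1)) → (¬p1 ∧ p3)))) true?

Initial set: {¬(¬p1 ↔ ¬(p2 ∧ ((¬p5 → (¬p1 ∨ p1)) → (¬p1 ∧ p3))))}.
¬(¬p1 ↔ ¬(p2 ∧ ((¬p5 → (¬p1 ∨ p1)) → (¬p1 ∧ p3)))): β-rule — branch into ¬p1, ¬¬(p2 ∧ ((¬p5 → (¬p1 ∨ p1)) → (¬p1 ∧ p3)))  //  ¬¬p1, ¬(p2 ∧ ((¬p5 → (¬p1 ∨ p1)) → (¬p1 ∧ p3))).
  branch 1 (add ¬p1, ¬¬(p2 ∧ ((¬p5 → (¬p1 ∨ p1)) → (¬p1 ∧ p3)))):
    ¬¬(p2 ∧ ((¬p5 → (¬p1 ∨ p1)) → (¬p1 ∧ p3))): α-rule — add p2, ((¬p5 → (¬p1 ∨ p1)) → (¬p1 ∧ p3)).
    ((¬p5 → (¬p1 ∨ p1)) → (¬p1 ∧ p3)): β-rule — branch into ¬(¬p5 → (¬p1 ∨ p1))  //  (¬p1 ∧ p3).
      branch 1.1 (add ¬(¬p5 → (¬p1 ∨ p1))):
        ¬(¬p5 → (¬p1 ∨ p1)): α-rule — add ¬p5, ¬(¬p1 ∨ p1).
        ¬(¬p1 ∨ p1): α-rule — add ¬¬p1, ¬p1.
        × closes — contains both p1 and ¬p1.
      branch 1.2 (add (¬p1 ∧ p3)):
        (¬p1 ∧ p3): α-rule — add ¬p1, p3.
        ○ open, literals {p1=F, p2=T, p3=T}.
  branch 2 (add ¬¬p1, ¬(p2 ∧ ((¬p5 → (¬p1 ∨ p1)) → (¬p1 ∧ p3)))):
    ¬(p2 ∧ ((¬p5 → (¬p1 ∨ p1)) → (¬p1 ∧ p3))): β-rule — branch into ¬p2  //  ¬((¬p5 → (¬p1 ∨ p1)) → (¬p1 ∧ p3)).
      branch 2.1 (add ¬p2):
        ○ open, literals {p1=T, p2=F}.
      branch 2.2 (add ¬((¬p5 → (¬p1 ∨ p1)) → (¬p1 ∧ p3))):
        ¬((¬p5 → (¬p1 ∨ p1)) → (¬p1 ∧ p3)): α-rule — add (¬p5 → (¬p1 ∨ p1)), ¬(¬p1 ∧ p3).
        (¬p5 → (¬p1 ∨ p1)): β-rule — branch into ¬¬p5  //  (¬p1 ∨ p1).
          branch 2.2.1 (add ¬¬p5):
            ¬(¬p1 ∧ p3): β-rule — branch into ¬¬p1  //  ¬p3.
              branch 2.2.1.1 (add ¬¬p1):
                ○ open, literals {p1=T, p5=T}.
              branch 2.2.1.2 (add ¬p3):
                ○ open, literals {p1=T, p3=F, p5=T}.
          branch 2.2.2 (add (¬p1 ∨ p1)):
            ¬(¬p1 ∧ p3): β-rule — branch into ¬¬p1  //  ¬p3.
              branch 2.2.2.1 (add ¬¬p1):
                (¬p1 ∨ p1): β-rule — branch into ¬p1  //  p1.
                  branch 2.2.2.1.1 (add ¬p1):
                    × closes — contains both p1 and ¬p1.
                  branch 2.2.2.1.2 (add p1):
                    ○ open, literals {p1=T}.
              branch 2.2.2.2 (add ¬p3):
                (¬p1 ∨ p1): β-rule — branch into ¬p1  //  p1.
                  branch 2.2.2.2.1 (add ¬p1):
                    × closes — contains both p1 and ¬p1.
                  branch 2.2.2.2.2 (add p1):
                    ○ open, literals {p1=T, p3=F}.
3 branches closed, 6 open.
Each open branch fixes some atoms; the unmentioned ones are free. Counting distinct full assignments: branch {p1=F, p2=T, p3=T} (p4, p5) contributes 4 new; branch {p1=T, p2=F} (p3, p4, p5) contributes 8 new; branch {p1=T, p5=T} (p2, p3, p4) contributes 4 new; branch {p1=T, p3=F, p5=T} (p2, p4) contributes 0 new; branch {p1=T} (p2, p3, p4, p5) contributes 4 new; branch {p1=T, p3=F} (p2, p4, p5) contributes 0 new. Total: 20.

20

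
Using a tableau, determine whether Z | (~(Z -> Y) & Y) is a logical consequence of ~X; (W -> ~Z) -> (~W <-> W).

Initial set: {~X; ((W -> ~Z) -> (~W <-> W)); ~(Z | (~(Z -> Y) & Y))}.
~(Z | (~(Z -> Y) & Y)): α-rule — add ~Z, ~(~(Z -> Y) & Y).
((W -> ~Z) -> (~W <-> W)): β-rule — branch into ~(W -> ~Z)  //  (~W <-> W).
  branch 1 (add ~(W -> ~Z)):
    ~(W -> ~Z): α-rule — add W, ~~Z.
    × closes — contains both Z and ~Z.
  branch 2 (add (~W <-> W)):
    ~(~(Z -> Y) & Y): β-rule — branch into ~~(Z -> Y)  //  ~Y.
      branch 2.1 (add ~~(Z -> Y)):
        (~W <-> W): β-rule — branch into ~W, W  //  ~~W, ~W.
          branch 2.1.1 (add ~W, W):
            × closes — contains both W and ~W.
          branch 2.1.2 (add ~~W, ~W):
            × closes — contains both W and ~W.
      branch 2.2 (add ~Y):
        (~W <-> W): β-rule — branch into ~W, W  //  ~~W, ~W.
          branch 2.2.1 (add ~W, W):
            × closes — contains both W and ~W.
          branch 2.2.2 (add ~~W, ~W):
            × closes — contains both W and ~W.
All 5 branches close.
Every branch closed, so the premises entail the conclusion.

Yes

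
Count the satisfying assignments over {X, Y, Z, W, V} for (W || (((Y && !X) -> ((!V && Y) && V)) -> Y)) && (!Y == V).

12

Initial set: {T ((W || (((Y && !X) -> ((!V && Y) && V)) -> Y)) && (!Y == V))}.
T ((W || (((Y && !X) -> ((!V && Y) && V)) -> Y)) && (!Y == V)): α-rule — add T (W || (((Y && !X) -> ((!V && Y) && V)) -> Y)), T (!Y == V).
T (W || (((Y && !X) -> ((!V && Y) && V)) -> Y)): β-rule — branch into T W  //  T (((Y && !X) -> ((!V && Y) && V)) -> Y).
  branch 1 (add T W):
    T (!Y == V): β-rule — branch into T !Y, T V  //  F !Y, F V.
      branch 1.1 (add T !Y, T V):
        ○ open, literals {V=T, W=T, Y=F}.
      branch 1.2 (add F !Y, F V):
        ○ open, literals {V=F, W=T, Y=T}.
  branch 2 (add T (((Y && !X) -> ((!V && Y) && V)) -> Y)):
    T (!Y == V): β-rule — branch into T !Y, T V  //  F !Y, F V.
      branch 2.1 (add T !Y, T V):
        T (((Y && !X) -> ((!V && Y) && V)) -> Y): β-rule — branch into F ((Y && !X) -> ((!V && Y) && V))  //  T Y.
          branch 2.1.1 (add F ((Y && !X) -> ((!V && Y) && V))):
            F ((Y && !X) -> ((!V && Y) && V)): α-rule — add T (Y && !X), F ((!V && Y) && V).
            T (Y && !X): α-rule — add T Y, T !X.
            × closes — contains both Y and !Y.
          branch 2.1.2 (add T Y):
            × closes — contains both Y and !Y.
      branch 2.2 (add F !Y, F V):
        T (((Y && !X) -> ((!V && Y) && V)) -> Y): β-rule — branch into F ((Y && !X) -> ((!V && Y) && V))  //  T Y.
          branch 2.2.1 (add F ((Y && !X) -> ((!V && Y) && V))):
            F ((Y && !X) -> ((!V && Y) && V)): α-rule — add T (Y && !X), F ((!V && Y) && V).
            T (Y && !X): α-rule — add T Y, T !X.
            F ((!V && Y) && V): β-rule — branch into F (!V && Y)  //  F V.
              branch 2.2.1.1 (add F (!V && Y)):
                F (!V && Y): β-rule — branch into F !V  //  F Y.
                  branch 2.2.1.1.1 (add F !V):
                    × closes — contains both V and !V.
                  branch 2.2.1.1.2 (add F Y):
                    × closes — contains both Y and !Y.
              branch 2.2.1.2 (add F V):
                ○ open, literals {V=F, X=F, Y=T}.
          branch 2.2.2 (add T Y):
            ○ open, literals {V=F, Y=T}.
4 branches closed, 4 open.
Each open branch fixes some atoms; the unmentioned ones are free. Counting distinct full assignments: branch {V=T, W=T, Y=F} (X, Z) contributes 4 new; branch {V=F, W=T, Y=T} (X, Z) contributes 4 new; branch {V=F, X=F, Y=T} (Z, W) contributes 2 new; branch {V=F, Y=T} (X, Z, W) contributes 2 new. Total: 12.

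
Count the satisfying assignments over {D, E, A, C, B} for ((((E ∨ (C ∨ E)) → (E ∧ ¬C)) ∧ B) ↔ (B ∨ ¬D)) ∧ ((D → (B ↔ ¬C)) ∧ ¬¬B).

8

Initial set: {T (((((E ∨ (C ∨ E)) → (E ∧ ¬C)) ∧ B) ↔ (B ∨ ¬D)) ∧ ((D → (B ↔ ¬C)) ∧ ¬¬B))}.
T (((((E ∨ (C ∨ E)) → (E ∧ ¬C)) ∧ B) ↔ (B ∨ ¬D)) ∧ ((D → (B ↔ ¬C)) ∧ ¬¬B)): α-rule — add T ((((E ∨ (C ∨ E)) → (E ∧ ¬C)) ∧ B) ↔ (B ∨ ¬D)), T ((D → (B ↔ ¬C)) ∧ ¬¬B).
T ((D → (B ↔ ¬C)) ∧ ¬¬B): α-rule — add T (D → (B ↔ ¬C)), T ¬¬B.
T ¬¬B: drop double negation, giving T B.
T ((((E ∨ (C ∨ E)) → (E ∧ ¬C)) ∧ B) ↔ (B ∨ ¬D)): β-rule — branch into T (((E ∨ (C ∨ E)) → (E ∧ ¬C)) ∧ B), T (B ∨ ¬D)  //  F (((E ∨ (C ∨ E)) → (E ∧ ¬C)) ∧ B), F (B ∨ ¬D).
  branch 1 (add T (((E ∨ (C ∨ E)) → (E ∧ ¬C)) ∧ B), T (B ∨ ¬D)):
    T (((E ∨ (C ∨ E)) → (E ∧ ¬C)) ∧ B): α-rule — add T ((E ∨ (C ∨ E)) → (E ∧ ¬C)), T B.
    T (D → (B ↔ ¬C)): β-rule — branch into F D  //  T (B ↔ ¬C).
      branch 1.1 (add F D):
        T (B ∨ ¬D): β-rule — branch into T B  //  T ¬D.
          branch 1.1.1 (add T B):
            T ((E ∨ (C ∨ E)) → (E ∧ ¬C)): β-rule — branch into F (E ∨ (C ∨ E))  //  T (E ∧ ¬C).
              branch 1.1.1.1 (add F (E ∨ (C ∨ E))):
                F (E ∨ (C ∨ E)): α-rule — add F E, F (C ∨ E).
                F (C ∨ E): α-rule — add F C, F E.
                ○ open, literals {B=true, C=false, D=false, E=false}.
              branch 1.1.1.2 (add T (E ∧ ¬C)):
                T (E ∧ ¬C): α-rule — add T E, T ¬C.
                ○ open, literals {B=true, C=false, D=false, E=true}.
          branch 1.1.2 (add T ¬D):
            T ((E ∨ (C ∨ E)) → (E ∧ ¬C)): β-rule — branch into F (E ∨ (C ∨ E))  //  T (E ∧ ¬C).
              branch 1.1.2.1 (add F (E ∨ (C ∨ E))):
                F (E ∨ (C ∨ E)): α-rule — add F E, F (C ∨ E).
                F (C ∨ E): α-rule — add F C, F E.
                ○ open, literals {B=true, C=false, D=false, E=false}.
              branch 1.1.2.2 (add T (E ∧ ¬C)):
                T (E ∧ ¬C): α-rule — add T E, T ¬C.
                ○ open, literals {B=true, C=false, D=false, E=true}.
      branch 1.2 (add T (B ↔ ¬C)):
        T (B ∨ ¬D): β-rule — branch into T B  //  T ¬D.
          branch 1.2.1 (add T B):
            T ((E ∨ (C ∨ E)) → (E ∧ ¬C)): β-rule — branch into F (E ∨ (C ∨ E))  //  T (E ∧ ¬C).
              branch 1.2.1.1 (add F (E ∨ (C ∨ E))):
                F (E ∨ (C ∨ E)): α-rule — add F E, F (C ∨ E).
                F (C ∨ E): α-rule — add F C, F E.
                T (B ↔ ¬C): β-rule — branch into T B, T ¬C  //  F B, F ¬C.
                  branch 1.2.1.1.1 (add T B, T ¬C):
                    ○ open, literals {B=true, C=false, E=false}.
                  branch 1.2.1.1.2 (add F B, F ¬C):
                    × closes — contains both B and ¬B.
              branch 1.2.1.2 (add T (E ∧ ¬C)):
                T (E ∧ ¬C): α-rule — add T E, T ¬C.
                T (B ↔ ¬C): β-rule — branch into T B, T ¬C  //  F B, F ¬C.
                  branch 1.2.1.2.1 (add T B, T ¬C):
                    ○ open, literals {B=true, C=false, E=true}.
                  branch 1.2.1.2.2 (add F B, F ¬C):
                    × closes — contains both B and ¬B.
          branch 1.2.2 (add T ¬D):
            T ((E ∨ (C ∨ E)) → (E ∧ ¬C)): β-rule — branch into F (E ∨ (C ∨ E))  //  T (E ∧ ¬C).
              branch 1.2.2.1 (add F (E ∨ (C ∨ E))):
                F (E ∨ (C ∨ E)): α-rule — add F E, F (C ∨ E).
                F (C ∨ E): α-rule — add F C, F E.
                T (B ↔ ¬C): β-rule — branch into T B, T ¬C  //  F B, F ¬C.
                  branch 1.2.2.1.1 (add T B, T ¬C):
                    ○ open, literals {B=true, C=false, D=false, E=false}.
                  branch 1.2.2.1.2 (add F B, F ¬C):
                    × closes — contains both B and ¬B.
              branch 1.2.2.2 (add T (E ∧ ¬C)):
                T (E ∧ ¬C): α-rule — add T E, T ¬C.
                T (B ↔ ¬C): β-rule — branch into T B, T ¬C  //  F B, F ¬C.
                  branch 1.2.2.2.1 (add T B, T ¬C):
                    ○ open, literals {B=true, C=false, D=false, E=true}.
                  branch 1.2.2.2.2 (add F B, F ¬C):
                    × closes — contains both B and ¬B.
  branch 2 (add F (((E ∨ (C ∨ E)) → (E ∧ ¬C)) ∧ B), F (B ∨ ¬D)):
    F (B ∨ ¬D): α-rule — add F B, F ¬D.
    × closes — contains both B and ¬B.
5 branches closed, 8 open.
Each open branch fixes some atoms; the unmentioned ones are free. Counting distinct full assignments: branch {B=true, C=false, D=false, E=false} (A) contributes 2 new; branch {B=true, C=false, D=false, E=true} (A) contributes 2 new; branch {B=true, C=false, D=false, E=false} (A) contributes 0 new; branch {B=true, C=false, D=false, E=true} (A) contributes 0 new; branch {B=true, C=false, E=false} (D, A) contributes 2 new; branch {B=true, C=false, E=true} (D, A) contributes 2 new; branch {B=true, C=false, D=false, E=false} (A) contributes 0 new; branch {B=true, C=false, D=false, E=true} (A) contributes 0 new. Total: 8.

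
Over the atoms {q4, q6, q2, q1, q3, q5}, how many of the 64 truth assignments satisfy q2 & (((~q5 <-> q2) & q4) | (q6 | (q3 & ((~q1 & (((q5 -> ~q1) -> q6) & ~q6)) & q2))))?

20

Initial set: {(q2 & (((~q5 <-> q2) & q4) | (q6 | (q3 & ((~q1 & (((q5 -> ~q1) -> q6) & ~q6)) & q2)))))}.
(q2 & (((~q5 <-> q2) & q4) | (q6 | (q3 & ((~q1 & (((q5 -> ~q1) -> q6) & ~q6)) & q2))))): α-rule — add q2, (((~q5 <-> q2) & q4) | (q6 | (q3 & ((~q1 & (((q5 -> ~q1) -> q6) & ~q6)) & q2)))).
(((~q5 <-> q2) & q4) | (q6 | (q3 & ((~q1 & (((q5 -> ~q1) -> q6) & ~q6)) & q2)))): β-rule — branch into ((~q5 <-> q2) & q4)  //  (q6 | (q3 & ((~q1 & (((q5 -> ~q1) -> q6) & ~q6)) & q2))).
  branch 1 (add ((~q5 <-> q2) & q4)):
    ((~q5 <-> q2) & q4): α-rule — add (~q5 <-> q2), q4.
    (~q5 <-> q2): β-rule — branch into ~q5, q2  //  ~~q5, ~q2.
      branch 1.1 (add ~q5, q2):
        ○ open, literals {q2=T, q4=T, q5=F}.
      branch 1.2 (add ~~q5, ~q2):
        × closes — contains both q2 and ~q2.
  branch 2 (add (q6 | (q3 & ((~q1 & (((q5 -> ~q1) -> q6) & ~q6)) & q2)))):
    (q6 | (q3 & ((~q1 & (((q5 -> ~q1) -> q6) & ~q6)) & q2))): β-rule — branch into q6  //  (q3 & ((~q1 & (((q5 -> ~q1) -> q6) & ~q6)) & q2)).
      branch 2.1 (add q6):
        ○ open, literals {q2=T, q6=T}.
      branch 2.2 (add (q3 & ((~q1 & (((q5 -> ~q1) -> q6) & ~q6)) & q2))):
        (q3 & ((~q1 & (((q5 -> ~q1) -> q6) & ~q6)) & q2)): α-rule — add q3, ((~q1 & (((q5 -> ~q1) -> q6) & ~q6)) & q2).
        ((~q1 & (((q5 -> ~q1) -> q6) & ~q6)) & q2): α-rule — add (~q1 & (((q5 -> ~q1) -> q6) & ~q6)), q2.
        (~q1 & (((q5 -> ~q1) -> q6) & ~q6)): α-rule — add ~q1, (((q5 -> ~q1) -> q6) & ~q6).
        (((q5 -> ~q1) -> q6) & ~q6): α-rule — add ((q5 -> ~q1) -> q6), ~q6.
        ((q5 -> ~q1) -> q6): β-rule — branch into ~(q5 -> ~q1)  //  q6.
          branch 2.2.1 (add ~(q5 -> ~q1)):
            ~(q5 -> ~q1): α-rule — add q5, ~~q1.
            × closes — contains both q1 and ~q1.
          branch 2.2.2 (add q6):
            × closes — contains both q6 and ~q6.
3 branches closed, 2 open.
Each open branch fixes some atoms; the unmentioned ones are free. Counting distinct full assignments: branch {q2=T, q4=T, q5=F} (q6, q1, q3) contributes 8 new; branch {q2=T, q6=T} (q4, q1, q3, q5) contributes 12 new. Total: 20.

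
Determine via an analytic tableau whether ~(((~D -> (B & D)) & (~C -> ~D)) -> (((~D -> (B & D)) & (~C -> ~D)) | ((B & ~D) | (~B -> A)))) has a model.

Initial set: {~(((~D -> (B & D)) & (~C -> ~D)) -> (((~D -> (B & D)) & (~C -> ~D)) | ((B & ~D) | (~B -> A))))}.
~(((~D -> (B & D)) & (~C -> ~D)) -> (((~D -> (B & D)) & (~C -> ~D)) | ((B & ~D) | (~B -> A)))): α-rule — add ((~D -> (B & D)) & (~C -> ~D)), ~(((~D -> (B & D)) & (~C -> ~D)) | ((B & ~D) | (~B -> A))).
((~D -> (B & D)) & (~C -> ~D)): α-rule — add (~D -> (B & D)), (~C -> ~D).
~(((~D -> (B & D)) & (~C -> ~D)) | ((B & ~D) | (~B -> A))): α-rule — add ~((~D -> (B & D)) & (~C -> ~D)), ~((B & ~D) | (~B -> A)).
~((B & ~D) | (~B -> A)): α-rule — add ~(B & ~D), ~(~B -> A).
~(~B -> A): α-rule — add ~B, ~A.
(~D -> (B & D)): β-rule — branch into ~~D  //  (B & D).
  branch 1 (add ~~D):
    (~C -> ~D): β-rule — branch into ~~C  //  ~D.
      branch 1.1 (add ~~C):
        ~((~D -> (B & D)) & (~C -> ~D)): β-rule — branch into ~(~D -> (B & D))  //  ~(~C -> ~D).
          branch 1.1.1 (add ~(~D -> (B & D))):
            ~(~D -> (B & D)): α-rule — add ~D, ~(B & D).
            × closes — contains both D and ~D.
          branch 1.1.2 (add ~(~C -> ~D)):
            ~(~C -> ~D): α-rule — add ~C, ~~D.
            × closes — contains both C and ~C.
      branch 1.2 (add ~D):
        × closes — contains both D and ~D.
  branch 2 (add (B & D)):
    (B & D): α-rule — add B, D.
    × closes — contains both B and ~B.
All 4 branches close.
Every branch closed; the formula is unsatisfiable.

Unsatisfiable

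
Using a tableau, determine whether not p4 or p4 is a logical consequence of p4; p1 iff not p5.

Yes

Initial set: {p4; (p1 iff not p5); not (not p4 or p4)}.
not (not p4 or p4): α-rule — add not not p4, not p4.
× closes — contains both p4 and not p4.
All 1 branch closes.
Every branch closed, so the premises entail the conclusion.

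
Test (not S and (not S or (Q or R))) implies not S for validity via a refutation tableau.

Assume the negation and expand:
Initial set: {F ((not S and (not S or (Q or R))) implies not S)}.
F ((not S and (not S or (Q or R))) implies not S): α-rule — add T (not S and (not S or (Q or R))), F not S.
T (not S and (not S or (Q or R))): α-rule — add T not S, T (not S or (Q or R)).
× closes — contains both S and not S.
All 1 branch closes.
Every branch closed, so the negation is unsatisfiable and the formula is valid.

Valid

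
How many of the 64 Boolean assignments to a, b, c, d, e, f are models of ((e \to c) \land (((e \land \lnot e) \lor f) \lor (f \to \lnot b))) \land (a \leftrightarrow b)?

24

Initial set: {T (((e \to c) \land (((e \land \lnot e) \lor f) \lor (f \to \lnot b))) \land (a \leftrightarrow b))}.
T (((e \to c) \land (((e \land \lnot e) \lor f) \lor (f \to \lnot b))) \land (a \leftrightarrow b)): α-rule — add T ((e \to c) \land (((e \land \lnot e) \lor f) \lor (f \to \lnot b))), T (a \leftrightarrow b).
T ((e \to c) \land (((e \land \lnot e) \lor f) \lor (f \to \lnot b))): α-rule — add T (e \to c), T (((e \land \lnot e) \lor f) \lor (f \to \lnot b)).
T (a \leftrightarrow b): β-rule — branch into T a, T b  //  F a, F b.
  branch 1 (add T a, T b):
    T (e \to c): β-rule — branch into F e  //  T c.
      branch 1.1 (add F e):
        T (((e \land \lnot e) \lor f) \lor (f \to \lnot b)): β-rule — branch into T ((e \land \lnot e) \lor f)  //  T (f \to \lnot b).
          branch 1.1.1 (add T ((e \land \lnot e) \lor f)):
            T ((e \land \lnot e) \lor f): β-rule — branch into T (e \land \lnot e)  //  T f.
              branch 1.1.1.1 (add T (e \land \lnot e)):
                T (e \land \lnot e): α-rule — add T e, T \lnot e.
                × closes — contains both e and \lnot e.
              branch 1.1.1.2 (add T f):
                ○ open, literals {a=true, b=true, e=false, f=true}.
          branch 1.1.2 (add T (f \to \lnot b)):
            T (f \to \lnot b): β-rule — branch into F f  //  T \lnot b.
              branch 1.1.2.1 (add F f):
                ○ open, literals {a=true, b=true, e=false, f=false}.
              branch 1.1.2.2 (add T \lnot b):
                × closes — contains both b and \lnot b.
      branch 1.2 (add T c):
        T (((e \land \lnot e) \lor f) \lor (f \to \lnot b)): β-rule — branch into T ((e \land \lnot e) \lor f)  //  T (f \to \lnot b).
          branch 1.2.1 (add T ((e \land \lnot e) \lor f)):
            T ((e \land \lnot e) \lor f): β-rule — branch into T (e \land \lnot e)  //  T f.
              branch 1.2.1.1 (add T (e \land \lnot e)):
                T (e \land \lnot e): α-rule — add T e, T \lnot e.
                × closes — contains both e and \lnot e.
              branch 1.2.1.2 (add T f):
                ○ open, literals {a=true, b=true, c=true, f=true}.
          branch 1.2.2 (add T (f \to \lnot b)):
            T (f \to \lnot b): β-rule — branch into F f  //  T \lnot b.
              branch 1.2.2.1 (add F f):
                ○ open, literals {a=true, b=true, c=true, f=false}.
              branch 1.2.2.2 (add T \lnot b):
                × closes — contains both b and \lnot b.
  branch 2 (add F a, F b):
    T (e \to c): β-rule — branch into F e  //  T c.
      branch 2.1 (add F e):
        T (((e \land \lnot e) \lor f) \lor (f \to \lnot b)): β-rule — branch into T ((e \land \lnot e) \lor f)  //  T (f \to \lnot b).
          branch 2.1.1 (add T ((e \land \lnot e) \lor f)):
            T ((e \land \lnot e) \lor f): β-rule — branch into T (e \land \lnot e)  //  T f.
              branch 2.1.1.1 (add T (e \land \lnot e)):
                T (e \land \lnot e): α-rule — add T e, T \lnot e.
                × closes — contains both e and \lnot e.
              branch 2.1.1.2 (add T f):
                ○ open, literals {a=false, b=false, e=false, f=true}.
          branch 2.1.2 (add T (f \to \lnot b)):
            T (f \to \lnot b): β-rule — branch into F f  //  T \lnot b.
              branch 2.1.2.1 (add F f):
                ○ open, literals {a=false, b=false, e=false, f=false}.
              branch 2.1.2.2 (add T \lnot b):
                ○ open, literals {a=false, b=false, e=false}.
      branch 2.2 (add T c):
        T (((e \land \lnot e) \lor f) \lor (f \to \lnot b)): β-rule — branch into T ((e \land \lnot e) \lor f)  //  T (f \to \lnot b).
          branch 2.2.1 (add T ((e \land \lnot e) \lor f)):
            T ((e \land \lnot e) \lor f): β-rule — branch into T (e \land \lnot e)  //  T f.
              branch 2.2.1.1 (add T (e \land \lnot e)):
                T (e \land \lnot e): α-rule — add T e, T \lnot e.
                × closes — contains both e and \lnot e.
              branch 2.2.1.2 (add T f):
                ○ open, literals {a=false, b=false, c=true, f=true}.
          branch 2.2.2 (add T (f \to \lnot b)):
            T (f \to \lnot b): β-rule — branch into F f  //  T \lnot b.
              branch 2.2.2.1 (add F f):
                ○ open, literals {a=false, b=false, c=true, f=false}.
              branch 2.2.2.2 (add T \lnot b):
                ○ open, literals {a=false, b=false, c=true}.
6 branches closed, 10 open.
Each open branch fixes some atoms; the unmentioned ones are free. Counting distinct full assignments: branch {a=true, b=true, e=false, f=true} (c, d) contributes 4 new; branch {a=true, b=true, e=false, f=false} (c, d) contributes 4 new; branch {a=true, b=true, c=true, f=true} (d, e) contributes 2 new; branch {a=true, b=true, c=true, f=false} (d, e) contributes 2 new; branch {a=false, b=false, e=false, f=true} (c, d) contributes 4 new; branch {a=false, b=false, e=false, f=false} (c, d) contributes 4 new; branch {a=false, b=false, e=false} (c, d, f) contributes 0 new; branch {a=false, b=false, c=true, f=true} (d, e) contributes 2 new; branch {a=false, b=false, c=true, f=false} (d, e) contributes 2 new; branch {a=false, b=false, c=true} (d, e, f) contributes 0 new. Total: 24.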